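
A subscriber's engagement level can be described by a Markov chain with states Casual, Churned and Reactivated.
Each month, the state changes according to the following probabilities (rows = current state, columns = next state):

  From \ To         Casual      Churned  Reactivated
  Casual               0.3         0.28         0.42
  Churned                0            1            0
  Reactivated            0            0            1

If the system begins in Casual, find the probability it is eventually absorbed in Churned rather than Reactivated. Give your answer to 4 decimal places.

0.4000

Let h(s) be the probability of absorption at Churned starting from transient state s. Then h(Churned) = 1 and h(Reactivated) = 0. By first-step analysis:
h(Casual) = 0.3·h(Casual) + 0.28·1 + 0.42·0
Solving: h(Casual) = 0.4000.
Starting from Casual, the probability is 0.4000.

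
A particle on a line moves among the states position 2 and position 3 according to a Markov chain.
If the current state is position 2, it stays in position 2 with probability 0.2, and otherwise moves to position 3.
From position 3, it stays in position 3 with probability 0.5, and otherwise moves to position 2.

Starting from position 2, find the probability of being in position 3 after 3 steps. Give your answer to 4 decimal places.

0.6320

Propagate the distribution vector 3 steps from position 2.
After 0 steps: (1.0000, 0.0000)
After 1 step: (0.2000, 0.8000)
After 2 steps: (0.4400, 0.5600)
After 3 steps: (0.3680, 0.6320)
P(in position 3 after 3 steps) = 0.6320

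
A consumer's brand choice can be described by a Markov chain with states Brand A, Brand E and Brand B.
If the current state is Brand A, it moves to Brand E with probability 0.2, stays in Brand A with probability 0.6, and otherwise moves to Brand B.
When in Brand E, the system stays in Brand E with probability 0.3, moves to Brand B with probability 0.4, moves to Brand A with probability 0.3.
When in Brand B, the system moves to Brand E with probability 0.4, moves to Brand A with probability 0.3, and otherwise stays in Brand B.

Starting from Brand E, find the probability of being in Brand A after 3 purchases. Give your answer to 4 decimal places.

Propagate the distribution vector 3 purchases from Brand E.
After 0 purchases: (0.0000, 1.0000, 0.0000)
After 1 purchase: (0.3000, 0.3000, 0.4000)
After 2 purchases: (0.3900, 0.3100, 0.3000)
After 3 purchases: (0.4170, 0.2910, 0.2920)
P(in Brand A after 3 purchases) = 0.4170

0.4170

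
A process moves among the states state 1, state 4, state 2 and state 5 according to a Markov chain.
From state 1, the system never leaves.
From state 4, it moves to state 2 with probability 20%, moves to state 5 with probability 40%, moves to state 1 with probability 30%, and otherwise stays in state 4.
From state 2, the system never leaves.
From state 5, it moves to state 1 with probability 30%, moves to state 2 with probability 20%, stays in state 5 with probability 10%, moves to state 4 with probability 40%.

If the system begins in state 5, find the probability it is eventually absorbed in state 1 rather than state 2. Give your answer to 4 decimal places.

Let h(s) be the probability of absorption at state 1 starting from transient state s. Then h(state 1) = 1 and h(state 2) = 0. By first-step analysis:
h(state 4) = 0.3·1 + 0.1·h(state 4) + 0.2·0 + 0.4·h(state 5)
h(state 5) = 0.3·1 + 0.4·h(state 4) + 0.2·0 + 0.1·h(state 5)
Solving: h(state 4) = 0.6000, h(state 5) = 0.6000.
Starting from state 5, the probability is 0.6000.

0.6000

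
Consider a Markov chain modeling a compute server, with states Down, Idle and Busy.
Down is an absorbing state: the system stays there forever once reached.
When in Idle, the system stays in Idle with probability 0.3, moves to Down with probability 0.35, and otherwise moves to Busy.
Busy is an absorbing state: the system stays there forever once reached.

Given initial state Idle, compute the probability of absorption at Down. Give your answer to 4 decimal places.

0.5000

Let h(s) be the probability of absorption at Down starting from transient state s. Then h(Down) = 1 and h(Busy) = 0. By first-step analysis:
h(Idle) = 0.35·1 + 0.3·h(Idle) + 0.35·0
Solving: h(Idle) = 0.5000.
Starting from Idle, the probability is 0.5000.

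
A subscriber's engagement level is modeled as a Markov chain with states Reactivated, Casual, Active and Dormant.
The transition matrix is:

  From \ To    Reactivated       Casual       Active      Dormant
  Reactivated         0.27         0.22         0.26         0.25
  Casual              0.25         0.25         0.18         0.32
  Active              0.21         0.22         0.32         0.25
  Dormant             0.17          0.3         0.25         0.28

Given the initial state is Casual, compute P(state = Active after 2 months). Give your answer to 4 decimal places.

0.2476

Propagate the distribution vector 2 months from Casual.
After 0 months: (0.0000, 1.0000, 0.0000, 0.0000)
After 1 month: (0.2500, 0.2500, 0.1800, 0.3200)
After 2 months: (0.2222, 0.2531, 0.2476, 0.2771)
P(in Active after 2 months) = 0.2476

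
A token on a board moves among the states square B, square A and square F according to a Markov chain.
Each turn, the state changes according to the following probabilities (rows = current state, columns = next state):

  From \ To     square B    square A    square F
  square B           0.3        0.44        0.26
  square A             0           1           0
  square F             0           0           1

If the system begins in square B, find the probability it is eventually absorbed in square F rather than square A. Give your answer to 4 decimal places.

Let h(s) be the probability of absorption at square F starting from transient state s. Then h(square F) = 1 and h(square A) = 0. By first-step analysis:
h(square B) = 0.3·h(square B) + 0.44·0 + 0.26·1
Solving: h(square B) = 0.3714.
Starting from square B, the probability is 0.3714.

0.3714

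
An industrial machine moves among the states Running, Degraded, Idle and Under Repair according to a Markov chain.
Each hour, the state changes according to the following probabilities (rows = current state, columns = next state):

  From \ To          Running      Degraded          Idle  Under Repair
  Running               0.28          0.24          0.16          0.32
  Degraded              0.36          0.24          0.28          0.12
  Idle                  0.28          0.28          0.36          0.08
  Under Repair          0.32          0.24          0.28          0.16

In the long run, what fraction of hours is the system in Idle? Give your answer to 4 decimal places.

Let the stationary distribution be π with π = πP and π_1 + π_2 + π_3 + π_4 = 1.
π_1 = 0.28·π_1 + 0.36·π_2 + 0.28·π_3 + 0.32·π_4
π_2 = 0.24·π_1 + 0.24·π_2 + 0.28·π_3 + 0.24·π_4
π_3 = 0.16·π_1 + 0.28·π_2 + 0.36·π_3 + 0.28·π_4
Solving with the normalization constraint gives π = (0.3072, 0.2506, 0.2643, 0.1780).
So the stationary probability of Idle is 0.2643.

0.2643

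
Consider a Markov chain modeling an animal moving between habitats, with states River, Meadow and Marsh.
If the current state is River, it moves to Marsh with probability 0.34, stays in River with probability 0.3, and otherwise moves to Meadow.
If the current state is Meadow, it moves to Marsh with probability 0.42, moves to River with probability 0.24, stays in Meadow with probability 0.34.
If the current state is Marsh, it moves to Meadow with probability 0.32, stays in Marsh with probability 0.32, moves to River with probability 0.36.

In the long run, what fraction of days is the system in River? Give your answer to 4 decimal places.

0.3013

Let the stationary distribution be π with π = πP and π_1 + π_2 + π_3 = 1.
π_1 = 0.3·π_1 + 0.24·π_2 + 0.36·π_3
π_2 = 0.36·π_1 + 0.34·π_2 + 0.32·π_3
Solving with the normalization constraint gives π = (0.3013, 0.3388, 0.3599).
So the stationary probability of River is 0.3013.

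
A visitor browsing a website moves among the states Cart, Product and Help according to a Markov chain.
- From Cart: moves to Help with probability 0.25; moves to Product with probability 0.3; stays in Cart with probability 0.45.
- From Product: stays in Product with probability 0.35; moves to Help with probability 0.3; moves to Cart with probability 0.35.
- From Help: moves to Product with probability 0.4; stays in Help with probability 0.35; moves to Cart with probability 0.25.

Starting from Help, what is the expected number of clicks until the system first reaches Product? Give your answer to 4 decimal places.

Let t(s) be the expected number of clicks to first reach Product from state s, with t(Product) = 0. Conditioning on the first click:
t(Cart) = 1 + 0.45·t(Cart) + 0.25·t(Help)
t(Help) = 1 + 0.25·t(Cart) + 0.35·t(Help)
Solving: t(Cart) = 3.0508, t(Help) = 2.7119.
Expected clicks from Help to Product: 2.7119.

2.7119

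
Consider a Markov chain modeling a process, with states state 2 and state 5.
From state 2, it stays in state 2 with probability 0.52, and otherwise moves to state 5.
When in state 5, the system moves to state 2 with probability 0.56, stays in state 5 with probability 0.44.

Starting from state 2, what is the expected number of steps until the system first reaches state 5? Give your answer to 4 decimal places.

Let t(s) be the expected number of steps to first reach state 5 from state s, with t(state 5) = 0. Conditioning on the first step:
t(state 2) = 1 + 0.52·t(state 2)
Solving: t(state 2) = 2.0833.
Expected steps from state 2 to state 5: 2.0833.

2.0833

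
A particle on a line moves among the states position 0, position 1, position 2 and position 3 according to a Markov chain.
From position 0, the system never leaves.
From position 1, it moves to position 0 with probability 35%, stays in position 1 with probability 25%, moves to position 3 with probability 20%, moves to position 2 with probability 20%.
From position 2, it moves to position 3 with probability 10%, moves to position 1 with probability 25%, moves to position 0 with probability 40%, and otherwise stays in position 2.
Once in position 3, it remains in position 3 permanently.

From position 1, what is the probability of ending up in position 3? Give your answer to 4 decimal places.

0.3317

Let h(s) be the probability of absorption at position 3 starting from transient state s. Then h(position 3) = 1 and h(position 0) = 0. By first-step analysis:
h(position 1) = 0.35·0 + 0.25·h(position 1) + 0.2·h(position 2) + 0.2·1
h(position 2) = 0.4·0 + 0.25·h(position 1) + 0.25·h(position 2) + 0.1·1
Solving: h(position 1) = 0.3317, h(position 2) = 0.2439.
Starting from position 1, the probability is 0.3317.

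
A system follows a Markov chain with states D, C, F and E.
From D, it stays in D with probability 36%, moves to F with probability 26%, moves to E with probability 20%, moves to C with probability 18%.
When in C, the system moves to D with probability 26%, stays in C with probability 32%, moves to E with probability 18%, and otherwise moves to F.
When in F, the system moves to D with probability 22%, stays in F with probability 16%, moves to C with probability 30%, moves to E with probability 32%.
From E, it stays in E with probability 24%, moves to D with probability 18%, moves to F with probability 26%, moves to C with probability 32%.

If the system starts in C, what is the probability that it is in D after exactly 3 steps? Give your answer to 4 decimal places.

0.2586

Propagate the distribution vector 3 steps from C.
After 0 steps: (0.0000, 1.0000, 0.0000, 0.0000)
After 1 step: (0.2600, 0.3200, 0.2400, 0.1800)
After 2 steps: (0.2620, 0.2788, 0.2296, 0.2296)
After 3 steps: (0.2586, 0.2787, 0.2315, 0.2312)
P(in D after 3 steps) = 0.2586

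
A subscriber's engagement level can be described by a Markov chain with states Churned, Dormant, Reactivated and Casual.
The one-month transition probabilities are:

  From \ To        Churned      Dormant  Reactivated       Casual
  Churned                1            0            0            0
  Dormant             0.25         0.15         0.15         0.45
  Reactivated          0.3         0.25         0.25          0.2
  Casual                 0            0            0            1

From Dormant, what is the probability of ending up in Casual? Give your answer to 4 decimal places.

0.6125

Let h(s) be the probability of absorption at Casual starting from transient state s. Then h(Casual) = 1 and h(Churned) = 0. By first-step analysis:
h(Dormant) = 0.25·0 + 0.15·h(Dormant) + 0.15·h(Reactivated) + 0.45·1
h(Reactivated) = 0.3·0 + 0.25·h(Dormant) + 0.25·h(Reactivated) + 0.2·1
Solving: h(Dormant) = 0.6125, h(Reactivated) = 0.4708.
Starting from Dormant, the probability is 0.6125.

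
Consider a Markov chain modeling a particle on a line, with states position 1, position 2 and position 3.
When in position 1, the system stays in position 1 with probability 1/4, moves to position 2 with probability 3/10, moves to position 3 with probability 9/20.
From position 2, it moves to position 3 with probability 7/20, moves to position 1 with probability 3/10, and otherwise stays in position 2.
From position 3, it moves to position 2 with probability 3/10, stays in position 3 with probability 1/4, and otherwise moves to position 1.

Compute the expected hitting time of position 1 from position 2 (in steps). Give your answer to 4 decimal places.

2.8758

Let t(s) be the expected number of steps to first reach position 1 from state s, with t(position 1) = 0. Conditioning on the first step:
t(position 2) = 1 + 0.35·t(position 2) + 0.35·t(position 3)
t(position 3) = 1 + 0.3·t(position 2) + 0.25·t(position 3)
Solving: t(position 2) = 2.8758, t(position 3) = 2.4837.
Expected steps from position 2 to position 1: 2.8758.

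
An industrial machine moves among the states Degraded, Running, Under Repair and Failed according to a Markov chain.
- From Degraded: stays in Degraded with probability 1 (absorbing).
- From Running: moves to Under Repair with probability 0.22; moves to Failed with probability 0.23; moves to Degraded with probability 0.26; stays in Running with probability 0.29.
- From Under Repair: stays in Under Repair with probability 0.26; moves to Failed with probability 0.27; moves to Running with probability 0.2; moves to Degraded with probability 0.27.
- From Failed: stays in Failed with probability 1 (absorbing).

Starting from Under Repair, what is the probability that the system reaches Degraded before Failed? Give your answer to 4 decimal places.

0.5062

Let h(s) be the probability of absorption at Degraded starting from transient state s. Then h(Degraded) = 1 and h(Failed) = 0. By first-step analysis:
h(Running) = 0.26·1 + 0.29·h(Running) + 0.22·h(Under Repair) + 0.23·0
h(Under Repair) = 0.27·1 + 0.2·h(Running) + 0.26·h(Under Repair) + 0.27·0
Solving: h(Running) = 0.5231, h(Under Repair) = 0.5062.
Starting from Under Repair, the probability is 0.5062.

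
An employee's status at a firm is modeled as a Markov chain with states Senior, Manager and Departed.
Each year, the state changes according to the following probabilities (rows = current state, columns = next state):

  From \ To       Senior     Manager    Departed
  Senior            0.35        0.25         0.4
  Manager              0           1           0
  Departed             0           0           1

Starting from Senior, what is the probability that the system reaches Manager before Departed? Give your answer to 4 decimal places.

Let h(s) be the probability of absorption at Manager starting from transient state s. Then h(Manager) = 1 and h(Departed) = 0. By first-step analysis:
h(Senior) = 0.35·h(Senior) + 0.25·1 + 0.4·0
Solving: h(Senior) = 0.3846.
Starting from Senior, the probability is 0.3846.

0.3846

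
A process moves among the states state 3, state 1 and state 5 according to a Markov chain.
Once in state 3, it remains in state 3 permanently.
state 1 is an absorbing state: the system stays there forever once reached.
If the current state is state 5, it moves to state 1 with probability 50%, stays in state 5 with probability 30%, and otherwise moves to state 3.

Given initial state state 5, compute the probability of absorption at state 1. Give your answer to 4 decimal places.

Let h(s) be the probability of absorption at state 1 starting from transient state s. Then h(state 1) = 1 and h(state 3) = 0. By first-step analysis:
h(state 5) = 0.2·0 + 0.5·1 + 0.3·h(state 5)
Solving: h(state 5) = 0.7143.
Starting from state 5, the probability is 0.7143.

0.7143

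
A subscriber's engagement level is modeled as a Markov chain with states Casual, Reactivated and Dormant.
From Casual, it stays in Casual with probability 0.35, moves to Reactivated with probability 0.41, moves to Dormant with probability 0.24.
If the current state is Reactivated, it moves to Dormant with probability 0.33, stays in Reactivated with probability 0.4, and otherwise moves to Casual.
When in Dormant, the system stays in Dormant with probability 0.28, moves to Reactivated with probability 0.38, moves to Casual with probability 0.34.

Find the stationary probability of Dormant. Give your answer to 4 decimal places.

Let the stationary distribution be π with π = πP and π_1 + π_2 + π_3 = 1.
π_1 = 0.35·π_1 + 0.27·π_2 + 0.34·π_3
π_2 = 0.41·π_1 + 0.4·π_2 + 0.38·π_3
Solving with the normalization constraint gives π = (0.3153, 0.3974, 0.2873).
So the stationary probability of Dormant is 0.2873.

0.2873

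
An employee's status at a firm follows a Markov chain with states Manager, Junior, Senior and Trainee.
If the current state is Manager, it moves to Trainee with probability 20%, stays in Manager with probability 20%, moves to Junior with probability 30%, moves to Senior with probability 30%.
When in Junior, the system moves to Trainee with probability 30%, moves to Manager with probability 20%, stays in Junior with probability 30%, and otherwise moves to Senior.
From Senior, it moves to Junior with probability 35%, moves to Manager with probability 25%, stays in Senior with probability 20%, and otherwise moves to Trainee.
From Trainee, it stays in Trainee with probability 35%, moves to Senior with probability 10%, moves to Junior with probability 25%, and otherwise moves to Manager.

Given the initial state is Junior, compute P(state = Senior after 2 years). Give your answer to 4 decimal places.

Propagate the distribution vector 2 years from Junior.
After 0 years: (0.0000, 1.0000, 0.0000, 0.0000)
After 1 year: (0.2000, 0.3000, 0.2000, 0.3000)
After 2 years: (0.2400, 0.2950, 0.1900, 0.2750)
P(in Senior after 2 years) = 0.1900

0.1900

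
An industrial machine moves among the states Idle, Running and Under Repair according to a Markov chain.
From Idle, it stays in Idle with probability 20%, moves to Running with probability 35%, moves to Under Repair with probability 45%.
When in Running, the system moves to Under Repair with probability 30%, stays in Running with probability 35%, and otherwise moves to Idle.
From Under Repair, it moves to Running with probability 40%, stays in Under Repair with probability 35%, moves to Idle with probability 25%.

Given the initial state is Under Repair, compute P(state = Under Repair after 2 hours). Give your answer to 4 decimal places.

0.3550

Sum over the intermediate state after 1 hour:
P = P(Under Repair→Idle)·P(Idle→Under Repair) + P(Under Repair→Running)·P(Running→Under Repair) + P(Under Repair→Under Repair)·P(Under Repair→Under Repair)
  = 0.25×0.45 + 0.4×0.3 + 0.35×0.35
  = 0.1125 + 0.1200 + 0.1225 = 0.3550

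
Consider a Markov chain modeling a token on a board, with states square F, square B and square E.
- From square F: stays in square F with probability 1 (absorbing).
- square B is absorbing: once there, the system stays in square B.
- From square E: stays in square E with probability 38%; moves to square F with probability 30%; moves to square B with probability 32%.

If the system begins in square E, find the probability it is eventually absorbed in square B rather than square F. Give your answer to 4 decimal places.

Let h(s) be the probability of absorption at square B starting from transient state s. Then h(square B) = 1 and h(square F) = 0. By first-step analysis:
h(square E) = 0.3·0 + 0.32·1 + 0.38·h(square E)
Solving: h(square E) = 0.5161.
Starting from square E, the probability is 0.5161.

0.5161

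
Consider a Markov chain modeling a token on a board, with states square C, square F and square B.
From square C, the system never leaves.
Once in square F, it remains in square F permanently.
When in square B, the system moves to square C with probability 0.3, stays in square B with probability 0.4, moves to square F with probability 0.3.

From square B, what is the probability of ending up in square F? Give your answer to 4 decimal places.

Let h(s) be the probability of absorption at square F starting from transient state s. Then h(square F) = 1 and h(square C) = 0. By first-step analysis:
h(square B) = 0.3·0 + 0.3·1 + 0.4·h(square B)
Solving: h(square B) = 0.5000.
Starting from square B, the probability is 0.5000.

0.5000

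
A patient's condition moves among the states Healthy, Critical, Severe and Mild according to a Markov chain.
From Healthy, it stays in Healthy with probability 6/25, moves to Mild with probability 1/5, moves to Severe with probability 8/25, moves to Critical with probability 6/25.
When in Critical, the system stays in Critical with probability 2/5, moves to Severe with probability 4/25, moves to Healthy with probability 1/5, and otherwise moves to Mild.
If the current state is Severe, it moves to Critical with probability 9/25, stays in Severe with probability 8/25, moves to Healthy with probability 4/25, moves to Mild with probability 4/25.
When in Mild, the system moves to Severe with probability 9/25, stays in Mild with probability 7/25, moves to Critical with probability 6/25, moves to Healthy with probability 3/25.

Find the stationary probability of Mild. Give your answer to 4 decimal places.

0.2195

Let the stationary distribution be π with π = πP and π_1 + π_2 + π_3 + π_4 = 1.
π_1 = 0.24·π_1 + 0.2·π_2 + 0.16·π_3 + 0.12·π_4
π_2 = 0.24·π_1 + 0.4·π_2 + 0.36·π_3 + 0.24·π_4
π_3 = 0.32·π_1 + 0.16·π_2 + 0.32·π_3 + 0.36·π_4
Solving with the normalization constraint gives π = (0.1785, 0.3252, 0.2767, 0.2195).
So the stationary probability of Mild is 0.2195.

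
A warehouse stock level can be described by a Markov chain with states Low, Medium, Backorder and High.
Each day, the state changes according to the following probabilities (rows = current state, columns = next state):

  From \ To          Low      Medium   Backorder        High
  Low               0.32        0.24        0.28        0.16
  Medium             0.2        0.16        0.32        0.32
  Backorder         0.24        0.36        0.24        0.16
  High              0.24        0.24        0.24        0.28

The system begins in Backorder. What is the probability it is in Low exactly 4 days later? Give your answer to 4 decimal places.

0.2498

Propagate the distribution vector 4 days from Backorder.
After 0 days: (0.0000, 0.0000, 1.0000, 0.0000)
After 1 day: (0.2400, 0.3600, 0.2400, 0.1600)
After 2 days: (0.2448, 0.2400, 0.2784, 0.2368)
After 3 days: (0.2500, 0.2542, 0.2690, 0.2268)
After 4 days: (0.2498, 0.2519, 0.2703, 0.2279)
P(in Low after 4 days) = 0.2498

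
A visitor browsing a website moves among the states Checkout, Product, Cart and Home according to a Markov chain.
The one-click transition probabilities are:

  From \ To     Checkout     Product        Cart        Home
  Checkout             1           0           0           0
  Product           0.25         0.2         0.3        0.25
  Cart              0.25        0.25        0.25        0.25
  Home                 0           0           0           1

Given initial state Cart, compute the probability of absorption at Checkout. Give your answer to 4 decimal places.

0.5000

Let h(s) be the probability of absorption at Checkout starting from transient state s. Then h(Checkout) = 1 and h(Home) = 0. By first-step analysis:
h(Product) = 0.25·1 + 0.2·h(Product) + 0.3·h(Cart) + 0.25·0
h(Cart) = 0.25·1 + 0.25·h(Product) + 0.25·h(Cart) + 0.25·0
Solving: h(Product) = 0.5000, h(Cart) = 0.5000.
Starting from Cart, the probability is 0.5000.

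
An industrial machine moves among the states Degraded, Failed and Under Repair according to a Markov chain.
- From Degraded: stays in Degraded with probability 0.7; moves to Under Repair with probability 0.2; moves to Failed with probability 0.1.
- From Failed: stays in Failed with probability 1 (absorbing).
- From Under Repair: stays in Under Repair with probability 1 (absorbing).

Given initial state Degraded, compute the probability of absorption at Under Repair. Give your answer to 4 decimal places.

Let h(s) be the probability of absorption at Under Repair starting from transient state s. Then h(Under Repair) = 1 and h(Failed) = 0. By first-step analysis:
h(Degraded) = 0.7·h(Degraded) + 0.1·0 + 0.2·1
Solving: h(Degraded) = 0.6667.
Starting from Degraded, the probability is 0.6667.

0.6667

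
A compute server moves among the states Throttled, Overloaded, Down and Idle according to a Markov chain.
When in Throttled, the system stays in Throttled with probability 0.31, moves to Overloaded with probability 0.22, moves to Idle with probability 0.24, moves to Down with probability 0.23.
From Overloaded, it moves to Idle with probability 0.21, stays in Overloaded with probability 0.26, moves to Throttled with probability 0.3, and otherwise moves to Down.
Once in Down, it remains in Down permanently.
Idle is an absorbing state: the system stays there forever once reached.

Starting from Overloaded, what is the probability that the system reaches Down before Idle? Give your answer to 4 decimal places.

0.5121

Let h(s) be the probability of absorption at Down starting from transient state s. Then h(Down) = 1 and h(Idle) = 0. By first-step analysis:
h(Throttled) = 0.31·h(Throttled) + 0.22·h(Overloaded) + 0.23·1 + 0.24·0
h(Overloaded) = 0.3·h(Throttled) + 0.26·h(Overloaded) + 0.23·1 + 0.21·0
Solving: h(Throttled) = 0.4966, h(Overloaded) = 0.5121.
Starting from Overloaded, the probability is 0.5121.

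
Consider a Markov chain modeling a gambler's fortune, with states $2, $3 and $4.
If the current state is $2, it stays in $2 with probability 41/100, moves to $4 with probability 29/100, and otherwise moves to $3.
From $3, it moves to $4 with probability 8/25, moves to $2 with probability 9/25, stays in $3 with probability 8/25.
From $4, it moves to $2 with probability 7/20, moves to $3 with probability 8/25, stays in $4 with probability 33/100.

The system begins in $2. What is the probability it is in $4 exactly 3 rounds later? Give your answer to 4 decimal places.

Propagate the distribution vector 3 rounds from $2.
After 0 rounds: (1.0000, 0.0000, 0.0000)
After 1 round: (0.4100, 0.3000, 0.2900)
After 2 rounds: (0.3776, 0.3118, 0.3106)
After 3 rounds: (0.3758, 0.3124, 0.3118)
P(in $4 after 3 rounds) = 0.3118

0.3118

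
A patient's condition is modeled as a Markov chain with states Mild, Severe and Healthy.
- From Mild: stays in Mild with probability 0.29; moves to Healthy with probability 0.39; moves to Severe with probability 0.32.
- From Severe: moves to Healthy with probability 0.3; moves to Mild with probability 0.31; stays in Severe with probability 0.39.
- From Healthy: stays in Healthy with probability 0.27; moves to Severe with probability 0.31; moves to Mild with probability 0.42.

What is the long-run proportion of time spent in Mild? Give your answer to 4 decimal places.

Let the stationary distribution be π with π = πP and π_1 + π_2 + π_3 = 1.
π_1 = 0.29·π_1 + 0.31·π_2 + 0.42·π_3
π_2 = 0.32·π_1 + 0.39·π_2 + 0.31·π_3
Solving with the normalization constraint gives π = (0.3385, 0.3406, 0.3208).
So the stationary probability of Mild is 0.3385.

0.3385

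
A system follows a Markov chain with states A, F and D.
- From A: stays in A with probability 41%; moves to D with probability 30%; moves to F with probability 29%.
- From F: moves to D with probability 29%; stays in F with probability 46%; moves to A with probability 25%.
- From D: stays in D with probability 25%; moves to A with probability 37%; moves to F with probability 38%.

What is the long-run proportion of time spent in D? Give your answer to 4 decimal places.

0.2821

Let the stationary distribution be π with π = πP and π_1 + π_2 + π_3 = 1.
π_1 = 0.41·π_1 + 0.25·π_2 + 0.37·π_3
π_2 = 0.29·π_1 + 0.46·π_2 + 0.38·π_3
Solving with the normalization constraint gives π = (0.3379, 0.3800, 0.2821).
So the stationary probability of D is 0.2821.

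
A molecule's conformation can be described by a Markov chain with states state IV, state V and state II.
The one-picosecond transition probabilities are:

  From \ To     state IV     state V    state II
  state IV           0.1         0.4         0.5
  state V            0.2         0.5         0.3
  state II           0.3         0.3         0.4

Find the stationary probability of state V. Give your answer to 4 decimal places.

0.4021

Let the stationary distribution be π with π = πP and π_1 + π_2 + π_3 = 1.
π_1 = 0.1·π_1 + 0.2·π_2 + 0.3·π_3
π_2 = 0.4·π_1 + 0.5·π_2 + 0.3·π_3
Solving with the normalization constraint gives π = (0.2165, 0.4021, 0.3814).
So the stationary probability of state V is 0.4021.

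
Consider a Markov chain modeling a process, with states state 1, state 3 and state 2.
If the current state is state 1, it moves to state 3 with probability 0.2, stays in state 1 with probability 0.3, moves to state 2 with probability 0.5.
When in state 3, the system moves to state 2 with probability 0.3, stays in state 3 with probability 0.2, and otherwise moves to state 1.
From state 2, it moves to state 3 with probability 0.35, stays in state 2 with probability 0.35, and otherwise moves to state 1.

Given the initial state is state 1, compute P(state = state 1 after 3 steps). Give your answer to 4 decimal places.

0.3550

Propagate the distribution vector 3 steps from state 1.
After 0 steps: (1.0000, 0.0000, 0.0000)
After 1 step: (0.3000, 0.2000, 0.5000)
After 2 steps: (0.3400, 0.2750, 0.3850)
After 3 steps: (0.3550, 0.2578, 0.3873)
P(in state 1 after 3 steps) = 0.3550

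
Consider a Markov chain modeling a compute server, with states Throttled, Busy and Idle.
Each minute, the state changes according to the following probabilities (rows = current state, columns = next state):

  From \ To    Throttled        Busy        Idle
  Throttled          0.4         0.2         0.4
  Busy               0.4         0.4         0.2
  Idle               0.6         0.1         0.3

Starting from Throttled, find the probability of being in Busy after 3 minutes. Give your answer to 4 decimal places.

Propagate the distribution vector 3 minutes from Throttled.
After 0 minutes: (1.0000, 0.0000, 0.0000)
After 1 minute: (0.4000, 0.2000, 0.4000)
After 2 minutes: (0.4800, 0.2000, 0.3200)
After 3 minutes: (0.4640, 0.2080, 0.3280)
P(in Busy after 3 minutes) = 0.2080

0.2080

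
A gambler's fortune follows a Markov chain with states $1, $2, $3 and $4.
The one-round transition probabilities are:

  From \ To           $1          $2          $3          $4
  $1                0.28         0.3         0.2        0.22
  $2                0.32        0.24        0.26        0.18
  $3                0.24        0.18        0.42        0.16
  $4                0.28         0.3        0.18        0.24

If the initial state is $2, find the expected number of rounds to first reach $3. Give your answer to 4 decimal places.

Let t(s) be the expected number of rounds to first reach $3 from state s, with t($3) = 0. Conditioning on the first round:
t($1) = 1 + 0.28·t($1) + 0.3·t($2) + 0.22·t($4)
t($2) = 1 + 0.32·t($1) + 0.24·t($2) + 0.18·t($4)
t($4) = 1 + 0.28·t($1) + 0.3·t($2) + 0.24·t($4)
Solving: t($1) = 4.7010, t($2) = 4.4313, t($4) = 4.7969.
Expected rounds from $2 to $3: 4.4313.

4.4313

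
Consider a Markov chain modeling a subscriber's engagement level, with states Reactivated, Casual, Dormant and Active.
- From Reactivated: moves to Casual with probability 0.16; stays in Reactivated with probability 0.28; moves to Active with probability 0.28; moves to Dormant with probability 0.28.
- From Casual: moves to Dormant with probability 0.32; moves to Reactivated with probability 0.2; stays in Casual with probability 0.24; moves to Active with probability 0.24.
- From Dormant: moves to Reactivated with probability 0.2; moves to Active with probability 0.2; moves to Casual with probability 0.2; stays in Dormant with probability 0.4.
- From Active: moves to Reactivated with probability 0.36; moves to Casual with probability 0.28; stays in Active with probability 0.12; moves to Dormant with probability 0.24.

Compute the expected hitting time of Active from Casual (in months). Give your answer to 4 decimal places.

4.2524

Let t(s) be the expected number of months to first reach Active from state s, with t(Active) = 0. Conditioning on the first month:
t(Reactivated) = 1 + 0.28·t(Reactivated) + 0.16·t(Casual) + 0.28·t(Dormant)
t(Casual) = 1 + 0.2·t(Reactivated) + 0.24·t(Casual) + 0.32·t(Dormant)
t(Dormant) = 1 + 0.2·t(Reactivated) + 0.2·t(Casual) + 0.4·t(Dormant)
Solving: t(Reactivated) = 4.0595, t(Casual) = 4.2524, t(Dormant) = 4.4373.
Expected months from Casual to Active: 4.2524.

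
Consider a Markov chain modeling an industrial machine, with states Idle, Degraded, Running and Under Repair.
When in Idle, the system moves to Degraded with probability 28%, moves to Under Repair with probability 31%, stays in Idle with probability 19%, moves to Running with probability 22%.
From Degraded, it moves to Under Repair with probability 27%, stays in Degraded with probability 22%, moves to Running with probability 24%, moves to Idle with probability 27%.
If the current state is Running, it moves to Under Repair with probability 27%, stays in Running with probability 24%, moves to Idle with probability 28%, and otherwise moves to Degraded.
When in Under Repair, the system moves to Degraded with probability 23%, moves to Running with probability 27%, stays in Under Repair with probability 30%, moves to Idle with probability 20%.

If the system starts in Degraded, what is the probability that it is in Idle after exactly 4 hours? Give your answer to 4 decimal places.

0.2336

Propagate the distribution vector 4 hours from Degraded.
After 0 hours: (0.0000, 1.0000, 0.0000, 0.0000)
After 1 hour: (0.2700, 0.2200, 0.2400, 0.2700)
After 2 hours: (0.2319, 0.2365, 0.2427, 0.2889)
After 3 hours: (0.2337, 0.2344, 0.2440, 0.2879)
After 4 hours: (0.2336, 0.2345, 0.2440, 0.2880)
P(in Idle after 4 hours) = 0.2336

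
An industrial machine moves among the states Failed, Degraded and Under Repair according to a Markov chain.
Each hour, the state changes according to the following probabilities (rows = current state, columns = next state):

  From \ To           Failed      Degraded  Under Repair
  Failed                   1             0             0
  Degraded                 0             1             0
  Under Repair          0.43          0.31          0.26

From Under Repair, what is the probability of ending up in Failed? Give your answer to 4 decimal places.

Let h(s) be the probability of absorption at Failed starting from transient state s. Then h(Failed) = 1 and h(Degraded) = 0. By first-step analysis:
h(Under Repair) = 0.43·1 + 0.31·0 + 0.26·h(Under Repair)
Solving: h(Under Repair) = 0.5811.
Starting from Under Repair, the probability is 0.5811.

0.5811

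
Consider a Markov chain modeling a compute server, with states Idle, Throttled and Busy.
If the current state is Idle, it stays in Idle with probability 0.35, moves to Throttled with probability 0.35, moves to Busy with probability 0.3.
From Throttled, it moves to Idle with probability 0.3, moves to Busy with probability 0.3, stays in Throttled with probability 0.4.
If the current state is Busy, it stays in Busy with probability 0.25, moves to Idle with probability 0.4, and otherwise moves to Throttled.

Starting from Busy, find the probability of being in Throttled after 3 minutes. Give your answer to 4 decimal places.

Propagate the distribution vector 3 minutes from Busy.
After 0 minutes: (0.0000, 0.0000, 1.0000)
After 1 minute: (0.4000, 0.3500, 0.2500)
After 2 minutes: (0.3450, 0.3675, 0.2875)
After 3 minutes: (0.3460, 0.3684, 0.2856)
P(in Throttled after 3 minutes) = 0.3684

0.3684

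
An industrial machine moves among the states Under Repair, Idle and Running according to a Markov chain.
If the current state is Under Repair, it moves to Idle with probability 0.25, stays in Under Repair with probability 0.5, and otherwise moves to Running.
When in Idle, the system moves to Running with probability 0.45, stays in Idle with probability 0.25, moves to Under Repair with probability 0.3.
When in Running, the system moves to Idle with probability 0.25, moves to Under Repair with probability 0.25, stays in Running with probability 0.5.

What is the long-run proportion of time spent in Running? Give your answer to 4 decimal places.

Let the stationary distribution be π with π = πP and π_1 + π_2 + π_3 = 1.
π_1 = 0.5·π_1 + 0.3·π_2 + 0.25·π_3
π_2 = 0.25·π_1 + 0.25·π_2 + 0.25·π_3
Solving with the normalization constraint gives π = (0.3500, 0.2500, 0.4000).
So the stationary probability of Running is 0.4000.

0.4000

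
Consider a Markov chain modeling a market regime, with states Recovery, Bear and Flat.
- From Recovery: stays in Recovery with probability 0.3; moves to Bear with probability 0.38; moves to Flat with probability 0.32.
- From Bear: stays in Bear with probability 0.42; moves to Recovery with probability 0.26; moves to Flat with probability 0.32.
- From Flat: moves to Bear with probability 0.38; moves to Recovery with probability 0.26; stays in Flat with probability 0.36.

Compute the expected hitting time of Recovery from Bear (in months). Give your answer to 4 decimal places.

Let t(s) be the expected number of months to first reach Recovery from state s, with t(Recovery) = 0. Conditioning on the first month:
t(Bear) = 1 + 0.42·t(Bear) + 0.32·t(Flat)
t(Flat) = 1 + 0.38·t(Bear) + 0.36·t(Flat)
Solving: t(Bear) = 3.8462, t(Flat) = 3.8462.
Expected months from Bear to Recovery: 3.8462.

3.8462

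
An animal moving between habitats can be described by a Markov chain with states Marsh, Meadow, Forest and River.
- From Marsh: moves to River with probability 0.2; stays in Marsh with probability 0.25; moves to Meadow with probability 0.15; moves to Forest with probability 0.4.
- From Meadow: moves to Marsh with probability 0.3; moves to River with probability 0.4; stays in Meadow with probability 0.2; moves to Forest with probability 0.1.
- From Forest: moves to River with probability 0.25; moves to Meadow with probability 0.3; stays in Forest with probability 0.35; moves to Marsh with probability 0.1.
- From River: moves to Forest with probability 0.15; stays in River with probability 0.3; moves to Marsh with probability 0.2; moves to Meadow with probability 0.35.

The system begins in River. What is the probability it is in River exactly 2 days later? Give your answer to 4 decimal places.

0.3075

Propagate the distribution vector 2 days from River.
After 0 days: (0.0000, 0.0000, 0.0000, 1.0000)
After 1 day: (0.2000, 0.3500, 0.1500, 0.3000)
After 2 days: (0.2300, 0.2500, 0.2125, 0.3075)
P(in River after 2 days) = 0.3075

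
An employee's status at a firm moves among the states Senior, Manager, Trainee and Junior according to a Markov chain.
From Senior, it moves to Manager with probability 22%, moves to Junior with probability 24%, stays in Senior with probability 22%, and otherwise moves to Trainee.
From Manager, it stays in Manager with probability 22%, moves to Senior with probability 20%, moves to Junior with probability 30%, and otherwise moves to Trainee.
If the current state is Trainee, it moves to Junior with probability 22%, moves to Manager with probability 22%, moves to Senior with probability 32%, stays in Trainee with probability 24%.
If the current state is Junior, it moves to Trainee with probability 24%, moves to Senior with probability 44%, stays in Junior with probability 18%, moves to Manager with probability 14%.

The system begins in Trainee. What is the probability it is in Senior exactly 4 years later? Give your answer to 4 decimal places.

Propagate the distribution vector 4 years from Trainee.
After 0 years: (0.0000, 0.0000, 1.0000, 0.0000)
After 1 year: (0.3200, 0.2200, 0.2400, 0.2200)
After 2 years: (0.2880, 0.2024, 0.2744, 0.2352)
After 3 years: (0.2951, 0.2012, 0.2711, 0.2325)
After 4 years: (0.2942, 0.2014, 0.2717, 0.2327)
P(in Senior after 4 years) = 0.2942

0.2942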